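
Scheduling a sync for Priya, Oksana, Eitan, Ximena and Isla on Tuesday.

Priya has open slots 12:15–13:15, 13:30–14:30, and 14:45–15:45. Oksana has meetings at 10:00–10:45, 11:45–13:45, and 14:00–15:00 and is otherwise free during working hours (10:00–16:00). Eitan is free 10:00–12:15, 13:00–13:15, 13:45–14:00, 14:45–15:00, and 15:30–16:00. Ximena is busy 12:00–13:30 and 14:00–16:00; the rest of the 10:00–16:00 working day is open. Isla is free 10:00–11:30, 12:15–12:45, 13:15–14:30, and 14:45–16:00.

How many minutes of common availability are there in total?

Oksana free within 10:00–16:00: 10:45–11:45, 13:45–14:00, 15:00–16:00.
Ximena free within 10:00–16:00: 10:00–12:00, 13:30–14:00.
Priya ∩ Oksana: 13:45–14:00, 15:00–15:45.
Priya ∩ Oksana ∩ Eitan: 13:45–14:00, 15:30–15:45.
Priya ∩ Oksana ∩ Eitan ∩ Ximena: 13:45–14:00.
Priya ∩ Oksana ∩ Eitan ∩ Ximena ∩ Isla: 13:45–14:00.
Total common minutes: 15.

15 minutes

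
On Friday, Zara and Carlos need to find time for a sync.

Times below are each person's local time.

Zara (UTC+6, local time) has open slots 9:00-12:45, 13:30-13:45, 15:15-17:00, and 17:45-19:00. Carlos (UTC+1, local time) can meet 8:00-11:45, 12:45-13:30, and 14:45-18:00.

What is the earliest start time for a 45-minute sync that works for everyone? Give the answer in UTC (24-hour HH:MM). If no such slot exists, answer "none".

09:15

Zara → UTC: 03:00–06:45, 07:30–07:45, 09:15–11:00, 11:45–13:00.
Carlos → UTC: 07:00–10:45, 11:45–12:30, 13:45–17:00.
Zara ∩ Carlos: 07:30–07:45, 09:15–10:45, 11:45–12:30.
Windows ≥ 45 min: 09:15–10:45, 11:45–12:30.
Earliest such window starts at 09:15.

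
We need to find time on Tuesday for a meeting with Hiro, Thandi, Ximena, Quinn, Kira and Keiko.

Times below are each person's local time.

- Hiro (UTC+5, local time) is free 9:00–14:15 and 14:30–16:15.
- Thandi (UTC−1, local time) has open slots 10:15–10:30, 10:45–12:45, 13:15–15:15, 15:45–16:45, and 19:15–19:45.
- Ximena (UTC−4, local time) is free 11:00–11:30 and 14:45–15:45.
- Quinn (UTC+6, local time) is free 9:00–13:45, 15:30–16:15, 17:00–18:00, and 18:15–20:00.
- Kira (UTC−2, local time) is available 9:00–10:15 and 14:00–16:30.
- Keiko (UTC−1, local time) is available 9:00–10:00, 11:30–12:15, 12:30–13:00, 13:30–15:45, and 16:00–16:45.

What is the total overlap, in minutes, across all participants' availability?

0 minutes

Hiro → UTC: 04:00–09:15, 09:30–11:15.
Thandi → UTC: 11:15–11:30, 11:45–13:45, 14:15–16:15, 16:45–17:45, 20:15–20:45.
Ximena → UTC: 15:00–15:30, 18:45–19:45.
Quinn → UTC: 03:00–07:45, 09:30–10:15, 11:00–12:00, 12:15–14:00.
Kira → UTC: 11:00–12:15, 16:00–18:30.
Keiko → UTC: 10:00–11:00, 12:30–13:15, 13:30–14:00, 14:30–16:45, 17:00–17:45.
Hiro ∩ Thandi: (none).
Hiro ∩ Thandi ∩ Ximena: (none).
Hiro ∩ Thandi ∩ Ximena ∩ Quinn: (none).
Hiro ∩ Thandi ∩ Ximena ∩ Quinn ∩ Kira: (none).
Hiro ∩ Thandi ∩ Ximena ∩ Quinn ∩ Kira ∩ Keiko: (none).
Total common minutes: 0.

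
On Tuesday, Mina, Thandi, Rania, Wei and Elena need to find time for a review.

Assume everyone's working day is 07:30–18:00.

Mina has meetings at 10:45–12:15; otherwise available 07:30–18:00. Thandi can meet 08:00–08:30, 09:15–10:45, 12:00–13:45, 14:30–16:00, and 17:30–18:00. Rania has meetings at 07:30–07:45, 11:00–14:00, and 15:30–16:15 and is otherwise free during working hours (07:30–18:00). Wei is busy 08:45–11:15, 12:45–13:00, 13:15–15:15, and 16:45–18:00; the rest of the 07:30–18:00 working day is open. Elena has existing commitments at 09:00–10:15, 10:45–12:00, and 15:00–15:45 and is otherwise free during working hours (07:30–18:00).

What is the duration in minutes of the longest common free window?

Mina free within 07:30–18:00: 07:30–10:45, 12:15–18:00.
Rania free within 07:30–18:00: 07:45–11:00, 14:00–15:30, 16:15–18:00.
Wei free within 07:30–18:00: 07:30–08:45, 11:15–12:45, 13:00–13:15, 15:15–16:45.
Elena free within 07:30–18:00: 07:30–09:00, 10:15–10:45, 12:00–15:00, 15:45–18:00.
Mina ∩ Thandi: 08:00–08:30, 09:15–10:45, 12:15–13:45, 14:30–16:00, 17:30–18:00.
Mina ∩ Thandi ∩ Rania: 08:00–08:30, 09:15–10:45, 14:30–15:30, 17:30–18:00.
Mina ∩ Thandi ∩ Rania ∩ Wei: 08:00–08:30, 15:15–15:30.
Mina ∩ Thandi ∩ Rania ∩ Wei ∩ Elena: 08:00–08:30.
Single common window of 30 minutes.

30 minutes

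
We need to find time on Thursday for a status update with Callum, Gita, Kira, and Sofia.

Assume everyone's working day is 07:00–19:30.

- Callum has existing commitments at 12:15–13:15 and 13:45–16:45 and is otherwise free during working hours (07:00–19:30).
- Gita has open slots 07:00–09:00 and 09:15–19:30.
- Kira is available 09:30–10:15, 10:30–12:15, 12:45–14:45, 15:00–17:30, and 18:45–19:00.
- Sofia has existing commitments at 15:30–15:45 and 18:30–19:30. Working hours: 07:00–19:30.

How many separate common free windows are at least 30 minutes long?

Callum free within 07:00–19:30: 07:00–12:15, 13:15–13:45, 16:45–19:30.
Sofia free within 07:00–19:30: 07:00–15:30, 15:45–18:30.
Callum ∩ Gita: 07:00–09:00, 09:15–12:15, 13:15–13:45, 16:45–19:30.
Callum ∩ Gita ∩ Kira: 09:30–10:15, 10:30–12:15, 13:15–13:45, 16:45–17:30, 18:45–19:00.
Callum ∩ Gita ∩ Kira ∩ Sofia: 09:30–10:15, 10:30–12:15, 13:15–13:45, 16:45–17:30.
Windows ≥ 30 min: 09:30–10:15, 10:30–12:15, 13:15–13:45, 16:45–17:30.
That's 4 windows.

4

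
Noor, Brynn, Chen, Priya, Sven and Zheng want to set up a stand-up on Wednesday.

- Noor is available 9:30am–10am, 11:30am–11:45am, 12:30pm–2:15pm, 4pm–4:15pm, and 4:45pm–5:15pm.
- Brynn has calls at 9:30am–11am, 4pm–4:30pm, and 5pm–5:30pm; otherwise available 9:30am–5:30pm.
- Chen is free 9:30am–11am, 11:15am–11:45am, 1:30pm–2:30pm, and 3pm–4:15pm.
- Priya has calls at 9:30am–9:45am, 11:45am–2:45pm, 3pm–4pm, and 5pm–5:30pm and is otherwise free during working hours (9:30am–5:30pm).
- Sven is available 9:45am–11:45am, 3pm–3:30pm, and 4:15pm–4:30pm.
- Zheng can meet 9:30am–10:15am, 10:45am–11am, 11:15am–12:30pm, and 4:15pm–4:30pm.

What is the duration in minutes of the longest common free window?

Brynn free within 09:30–17:30: 11:00–16:00, 16:30–17:00.
Priya free within 09:30–17:30: 09:45–11:45, 14:45–15:00, 16:00–17:00.
Noor ∩ Brynn: 11:30–11:45, 12:30–14:15, 16:45–17:00.
Noor ∩ Brynn ∩ Chen: 11:30–11:45, 13:30–14:15.
Noor ∩ Brynn ∩ Chen ∩ Priya: 11:30–11:45.
Noor ∩ Brynn ∩ Chen ∩ Priya ∩ Sven: 11:30–11:45.
Noor ∩ Brynn ∩ Chen ∩ Priya ∩ Sven ∩ Zheng: 11:30–11:45.
Single common window of 15 minutes.

15 minutes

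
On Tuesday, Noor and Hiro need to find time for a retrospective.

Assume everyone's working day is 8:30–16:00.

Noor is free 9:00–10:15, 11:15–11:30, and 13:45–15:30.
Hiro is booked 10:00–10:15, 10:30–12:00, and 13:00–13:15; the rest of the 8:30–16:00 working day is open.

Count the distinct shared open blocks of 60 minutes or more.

Hiro free within 08:30–16:00: 08:30–10:00, 10:15–10:30, 12:00–13:00, 13:15–16:00.
Noor ∩ Hiro: 09:00–10:00, 13:45–15:30.
Windows ≥ 60 min: 09:00–10:00, 13:45–15:30.
That's 2 windows.

2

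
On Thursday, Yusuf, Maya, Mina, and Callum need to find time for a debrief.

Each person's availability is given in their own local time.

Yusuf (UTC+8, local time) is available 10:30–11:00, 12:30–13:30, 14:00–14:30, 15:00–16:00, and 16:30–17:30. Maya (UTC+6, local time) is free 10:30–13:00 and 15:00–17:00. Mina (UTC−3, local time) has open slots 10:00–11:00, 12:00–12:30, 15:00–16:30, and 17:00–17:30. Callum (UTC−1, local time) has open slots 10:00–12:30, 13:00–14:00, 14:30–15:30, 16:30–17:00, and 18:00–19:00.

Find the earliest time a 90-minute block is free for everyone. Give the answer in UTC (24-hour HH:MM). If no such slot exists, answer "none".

none

Yusuf → UTC: 02:30–03:00, 04:30–05:30, 06:00–06:30, 07:00–08:00, 08:30–09:30.
Maya → UTC: 04:30–07:00, 09:00–11:00.
Mina → UTC: 13:00–14:00, 15:00–15:30, 18:00–19:30, 20:00–20:30.
Callum → UTC: 11:00–13:30, 14:00–15:00, 15:30–16:30, 17:30–18:00, 19:00–20:00.
Yusuf ∩ Maya: 04:30–05:30, 06:00–06:30, 09:00–09:30.
Yusuf ∩ Maya ∩ Mina: (none).
Yusuf ∩ Maya ∩ Mina ∩ Callum: (none).
Windows ≥ 90 min: (none).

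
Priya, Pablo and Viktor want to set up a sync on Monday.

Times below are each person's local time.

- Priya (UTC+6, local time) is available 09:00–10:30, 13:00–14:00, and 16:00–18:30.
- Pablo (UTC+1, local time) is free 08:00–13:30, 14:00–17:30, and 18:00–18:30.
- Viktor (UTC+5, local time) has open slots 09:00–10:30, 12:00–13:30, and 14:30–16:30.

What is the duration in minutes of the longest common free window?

Priya → UTC: 03:00–04:30, 07:00–08:00, 10:00–12:30.
Pablo → UTC: 07:00–12:30, 13:00–16:30, 17:00–17:30.
Viktor → UTC: 04:00–05:30, 07:00–08:30, 09:30–11:30.
Priya ∩ Pablo: 07:00–08:00, 10:00–12:30.
Priya ∩ Pablo ∩ Viktor: 07:00–08:00, 10:00–11:30.
Common window lengths: 60, 90 min; longest is 90.

90 minutes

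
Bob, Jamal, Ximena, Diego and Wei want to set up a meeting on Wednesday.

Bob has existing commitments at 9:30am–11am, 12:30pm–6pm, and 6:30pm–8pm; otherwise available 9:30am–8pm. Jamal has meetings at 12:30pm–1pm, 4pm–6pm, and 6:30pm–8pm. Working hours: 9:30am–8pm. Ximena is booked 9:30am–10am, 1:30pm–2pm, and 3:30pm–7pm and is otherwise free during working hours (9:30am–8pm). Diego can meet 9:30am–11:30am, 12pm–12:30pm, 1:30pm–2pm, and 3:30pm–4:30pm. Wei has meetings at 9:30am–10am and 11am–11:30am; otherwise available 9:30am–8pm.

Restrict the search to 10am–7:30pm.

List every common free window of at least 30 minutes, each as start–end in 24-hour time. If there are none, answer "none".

12:00–12:30

Bob free within 09:30–20:00: 11:00–12:30, 18:00–18:30.
Jamal free within 09:30–20:00: 09:30–12:30, 13:00–16:00, 18:00–18:30.
Ximena free within 09:30–20:00: 10:00–13:30, 14:00–15:30, 19:00–20:00.
Wei free within 09:30–20:00: 10:00–11:00, 11:30–20:00.
Bob ∩ Jamal: 11:00–12:30, 18:00–18:30.
Bob ∩ Jamal ∩ Ximena: 11:00–12:30.
Bob ∩ Jamal ∩ Ximena ∩ Diego: 11:00–11:30, 12:00–12:30.
Bob ∩ Jamal ∩ Ximena ∩ Diego ∩ Wei: 12:00–12:30.
Restricted to 10:00–19:30: 12:00–12:30.
Windows ≥ 30 min: 12:00–12:30.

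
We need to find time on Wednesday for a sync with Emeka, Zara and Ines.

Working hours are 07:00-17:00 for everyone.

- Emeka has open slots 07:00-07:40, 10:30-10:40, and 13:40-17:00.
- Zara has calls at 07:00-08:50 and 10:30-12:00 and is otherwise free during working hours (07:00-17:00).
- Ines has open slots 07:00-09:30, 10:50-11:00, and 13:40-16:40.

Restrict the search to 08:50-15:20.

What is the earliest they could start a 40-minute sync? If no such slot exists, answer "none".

13:40

Zara free within 07:00–17:00: 08:50–10:30, 12:00–17:00.
Emeka ∩ Zara: 13:40–17:00.
Emeka ∩ Zara ∩ Ines: 13:40–16:40.
Restricted to 08:50–15:20: 13:40–15:20.
Windows ≥ 40 min: 13:40–15:20.
Earliest such window starts at 13:40.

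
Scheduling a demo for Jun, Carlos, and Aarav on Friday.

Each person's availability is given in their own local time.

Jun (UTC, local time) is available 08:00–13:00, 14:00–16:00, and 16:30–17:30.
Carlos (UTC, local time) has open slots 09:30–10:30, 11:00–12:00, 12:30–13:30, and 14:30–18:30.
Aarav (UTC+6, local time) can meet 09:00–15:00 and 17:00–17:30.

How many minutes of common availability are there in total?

Jun → UTC: 08:00–13:00, 14:00–16:00, 16:30–17:30.
Carlos → UTC: 09:30–10:30, 11:00–12:00, 12:30–13:30, 14:30–18:30.
Aarav → UTC: 03:00–09:00, 11:00–11:30.
Jun ∩ Carlos: 09:30–10:30, 11:00–12:00, 12:30–13:00, 14:30–16:00, 16:30–17:30.
Jun ∩ Carlos ∩ Aarav: 11:00–11:30.
Total common minutes: 30.

30 minutes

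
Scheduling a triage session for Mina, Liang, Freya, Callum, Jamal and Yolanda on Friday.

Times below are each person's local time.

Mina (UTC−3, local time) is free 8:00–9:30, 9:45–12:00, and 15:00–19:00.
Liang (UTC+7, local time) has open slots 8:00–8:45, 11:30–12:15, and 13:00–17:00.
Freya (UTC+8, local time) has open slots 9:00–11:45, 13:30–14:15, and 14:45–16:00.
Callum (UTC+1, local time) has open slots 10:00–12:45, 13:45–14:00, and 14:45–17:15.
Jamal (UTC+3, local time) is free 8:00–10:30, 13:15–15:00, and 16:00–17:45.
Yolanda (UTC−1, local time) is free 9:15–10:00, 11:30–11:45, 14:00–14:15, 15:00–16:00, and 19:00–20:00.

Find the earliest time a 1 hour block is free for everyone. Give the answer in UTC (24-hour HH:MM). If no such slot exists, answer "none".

Mina → UTC: 11:00–12:30, 12:45–15:00, 18:00–22:00.
Liang → UTC: 01:00–01:45, 04:30–05:15, 06:00–10:00.
Freya → UTC: 01:00–03:45, 05:30–06:15, 06:45–08:00.
Callum → UTC: 09:00–11:45, 12:45–13:00, 13:45–16:15.
Jamal → UTC: 05:00–07:30, 10:15–12:00, 13:00–14:45.
Yolanda → UTC: 10:15–11:00, 12:30–12:45, 15:00–15:15, 16:00–17:00, 20:00–21:00.
Mina ∩ Liang: (none).
Mina ∩ Liang ∩ Freya: (none).
Mina ∩ Liang ∩ Freya ∩ Callum: (none).
Mina ∩ Liang ∩ Freya ∩ Callum ∩ Jamal: (none).
Mina ∩ Liang ∩ Freya ∩ Callum ∩ Jamal ∩ Yolanda: (none).
Windows ≥ 60 min: (none).

none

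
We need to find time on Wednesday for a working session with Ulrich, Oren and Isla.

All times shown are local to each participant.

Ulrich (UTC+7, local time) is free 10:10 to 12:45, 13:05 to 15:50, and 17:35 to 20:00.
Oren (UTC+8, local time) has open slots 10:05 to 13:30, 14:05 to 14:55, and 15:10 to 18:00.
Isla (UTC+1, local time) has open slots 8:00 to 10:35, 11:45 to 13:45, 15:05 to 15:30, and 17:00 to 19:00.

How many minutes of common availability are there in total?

100 minutes

Ulrich → UTC: 03:10–05:45, 06:05–08:50, 10:35–13:00.
Oren → UTC: 02:05–05:30, 06:05–06:55, 07:10–10:00.
Isla → UTC: 07:00–09:35, 10:45–12:45, 14:05–14:30, 16:00–18:00.
Ulrich ∩ Oren: 03:10–05:30, 06:05–06:55, 07:10–08:50.
Ulrich ∩ Oren ∩ Isla: 07:10–08:50.
Total common minutes: 100.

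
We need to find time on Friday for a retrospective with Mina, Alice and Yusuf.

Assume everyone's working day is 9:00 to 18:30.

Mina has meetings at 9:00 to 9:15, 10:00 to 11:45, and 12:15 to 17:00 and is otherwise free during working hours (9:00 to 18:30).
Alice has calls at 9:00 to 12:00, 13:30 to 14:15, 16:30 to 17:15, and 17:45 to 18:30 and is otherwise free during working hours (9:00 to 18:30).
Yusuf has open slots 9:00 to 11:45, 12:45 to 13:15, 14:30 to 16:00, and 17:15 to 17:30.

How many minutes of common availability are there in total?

Mina free within 09:00–18:30: 09:15–10:00, 11:45–12:15, 17:00–18:30.
Alice free within 09:00–18:30: 12:00–13:30, 14:15–16:30, 17:15–17:45.
Mina ∩ Alice: 12:00–12:15, 17:15–17:45.
Mina ∩ Alice ∩ Yusuf: 17:15–17:30.
Total common minutes: 15.

15 minutes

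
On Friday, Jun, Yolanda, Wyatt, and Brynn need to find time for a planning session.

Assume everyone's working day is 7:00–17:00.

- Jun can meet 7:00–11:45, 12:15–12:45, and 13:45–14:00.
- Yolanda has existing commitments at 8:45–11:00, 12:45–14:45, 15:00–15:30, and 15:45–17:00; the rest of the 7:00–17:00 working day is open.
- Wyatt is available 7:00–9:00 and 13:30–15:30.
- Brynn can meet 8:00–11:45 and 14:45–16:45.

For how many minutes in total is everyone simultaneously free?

Yolanda free within 07:00–17:00: 07:00–08:45, 11:00–12:45, 14:45–15:00, 15:30–15:45.
Jun ∩ Yolanda: 07:00–08:45, 11:00–11:45, 12:15–12:45.
Jun ∩ Yolanda ∩ Wyatt: 07:00–08:45.
Jun ∩ Yolanda ∩ Wyatt ∩ Brynn: 08:00–08:45.
Total common minutes: 45.

45 minutes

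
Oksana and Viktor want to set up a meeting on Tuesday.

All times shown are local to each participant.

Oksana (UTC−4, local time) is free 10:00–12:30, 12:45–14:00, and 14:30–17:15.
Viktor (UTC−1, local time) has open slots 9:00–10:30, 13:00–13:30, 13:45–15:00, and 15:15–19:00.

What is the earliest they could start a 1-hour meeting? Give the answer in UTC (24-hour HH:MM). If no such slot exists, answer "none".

Oksana → UTC: 14:00–16:30, 16:45–18:00, 18:30–21:15.
Viktor → UTC: 10:00–11:30, 14:00–14:30, 14:45–16:00, 16:15–20:00.
Oksana ∩ Viktor: 14:00–14:30, 14:45–16:00, 16:15–16:30, 16:45–18:00, 18:30–20:00.
Windows ≥ 60 min: 14:45–16:00, 16:45–18:00, 18:30–20:00.
Earliest such window starts at 14:45.

14:45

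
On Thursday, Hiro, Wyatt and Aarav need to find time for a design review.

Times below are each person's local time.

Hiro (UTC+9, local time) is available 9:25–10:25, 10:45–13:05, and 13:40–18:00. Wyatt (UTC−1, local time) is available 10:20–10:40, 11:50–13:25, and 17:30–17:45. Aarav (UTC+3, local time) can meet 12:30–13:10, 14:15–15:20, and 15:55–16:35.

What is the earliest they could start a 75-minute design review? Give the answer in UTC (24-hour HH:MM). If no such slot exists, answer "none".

Hiro → UTC: 00:25–01:25, 01:45–04:05, 04:40–09:00.
Wyatt → UTC: 11:20–11:40, 12:50–14:25, 18:30–18:45.
Aarav → UTC: 09:30–10:10, 11:15–12:20, 12:55–13:35.
Hiro ∩ Wyatt: (none).
Hiro ∩ Wyatt ∩ Aarav: (none).
Windows ≥ 75 min: (none).

none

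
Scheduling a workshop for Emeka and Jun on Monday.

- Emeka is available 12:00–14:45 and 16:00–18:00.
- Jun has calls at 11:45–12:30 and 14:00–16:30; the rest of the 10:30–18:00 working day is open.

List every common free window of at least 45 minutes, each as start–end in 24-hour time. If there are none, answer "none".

Jun free within 10:30–18:00: 10:30–11:45, 12:30–14:00, 16:30–18:00.
Emeka ∩ Jun: 12:30–14:00, 16:30–18:00.
Windows ≥ 45 min: 12:30–14:00, 16:30–18:00.

12:30–14:00, 16:30–18:00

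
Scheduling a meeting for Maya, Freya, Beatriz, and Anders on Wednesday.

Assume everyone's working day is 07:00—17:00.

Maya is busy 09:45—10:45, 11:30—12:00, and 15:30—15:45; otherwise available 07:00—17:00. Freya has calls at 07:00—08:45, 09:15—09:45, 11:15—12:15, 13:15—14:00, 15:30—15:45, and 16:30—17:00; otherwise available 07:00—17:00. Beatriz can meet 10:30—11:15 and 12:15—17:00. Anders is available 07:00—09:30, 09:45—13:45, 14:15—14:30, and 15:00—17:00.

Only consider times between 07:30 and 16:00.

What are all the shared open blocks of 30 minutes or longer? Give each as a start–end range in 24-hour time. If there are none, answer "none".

10:45–11:15, 12:15–13:15, 15:00–15:30

Maya free within 07:00–17:00: 07:00–09:45, 10:45–11:30, 12:00–15:30, 15:45–17:00.
Freya free within 07:00–17:00: 08:45–09:15, 09:45–11:15, 12:15–13:15, 14:00–15:30, 15:45–16:30.
Maya ∩ Freya: 08:45–09:15, 10:45–11:15, 12:15–13:15, 14:00–15:30, 15:45–16:30.
Maya ∩ Freya ∩ Beatriz: 10:45–11:15, 12:15–13:15, 14:00–15:30, 15:45–16:30.
Maya ∩ Freya ∩ Beatriz ∩ Anders: 10:45–11:15, 12:15–13:15, 14:15–14:30, 15:00–15:30, 15:45–16:30.
Restricted to 07:30–16:00: 10:45–11:15, 12:15–13:15, 14:15–14:30, 15:00–15:30, 15:45–16:00.
Windows ≥ 30 min: 10:45–11:15, 12:15–13:15, 15:00–15:30.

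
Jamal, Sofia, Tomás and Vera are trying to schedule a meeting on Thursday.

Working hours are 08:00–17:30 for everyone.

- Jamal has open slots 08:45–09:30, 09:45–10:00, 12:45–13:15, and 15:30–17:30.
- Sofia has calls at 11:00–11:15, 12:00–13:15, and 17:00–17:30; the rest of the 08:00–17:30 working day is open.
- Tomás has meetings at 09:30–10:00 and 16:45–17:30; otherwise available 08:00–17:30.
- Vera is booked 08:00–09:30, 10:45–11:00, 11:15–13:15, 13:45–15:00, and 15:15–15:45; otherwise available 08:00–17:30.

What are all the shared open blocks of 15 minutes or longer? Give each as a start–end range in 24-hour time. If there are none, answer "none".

15:45–16:45

Sofia free within 08:00–17:30: 08:00–11:00, 11:15–12:00, 13:15–17:00.
Tomás free within 08:00–17:30: 08:00–09:30, 10:00–16:45.
Vera free within 08:00–17:30: 09:30–10:45, 11:00–11:15, 13:15–13:45, 15:00–15:15, 15:45–17:30.
Jamal ∩ Sofia: 08:45–09:30, 09:45–10:00, 15:30–17:00.
Jamal ∩ Sofia ∩ Tomás: 08:45–09:30, 15:30–16:45.
Jamal ∩ Sofia ∩ Tomás ∩ Vera: 15:45–16:45.
Windows ≥ 15 min: 15:45–16:45.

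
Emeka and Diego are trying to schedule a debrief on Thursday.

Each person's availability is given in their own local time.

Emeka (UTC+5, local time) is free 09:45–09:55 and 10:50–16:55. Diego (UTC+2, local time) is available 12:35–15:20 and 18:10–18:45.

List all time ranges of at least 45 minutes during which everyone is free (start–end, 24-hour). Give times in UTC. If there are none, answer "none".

10:35–11:55

Emeka → UTC: 04:45–04:55, 05:50–11:55.
Diego → UTC: 10:35–13:20, 16:10–16:45.
Emeka ∩ Diego: 10:35–11:55.
Windows ≥ 45 min: 10:35–11:55.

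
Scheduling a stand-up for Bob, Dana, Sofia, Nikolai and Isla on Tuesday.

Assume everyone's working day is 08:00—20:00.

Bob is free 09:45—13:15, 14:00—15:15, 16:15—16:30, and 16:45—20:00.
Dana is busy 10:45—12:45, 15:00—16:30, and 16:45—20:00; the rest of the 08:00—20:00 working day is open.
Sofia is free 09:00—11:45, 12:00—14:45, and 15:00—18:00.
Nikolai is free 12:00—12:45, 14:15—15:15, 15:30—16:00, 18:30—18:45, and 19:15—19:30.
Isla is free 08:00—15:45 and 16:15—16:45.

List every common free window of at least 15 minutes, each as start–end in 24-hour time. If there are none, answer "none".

Dana free within 08:00–20:00: 08:00–10:45, 12:45–15:00, 16:30–16:45.
Bob ∩ Dana: 09:45–10:45, 12:45–13:15, 14:00–15:00.
Bob ∩ Dana ∩ Sofia: 09:45–10:45, 12:45–13:15, 14:00–14:45.
Bob ∩ Dana ∩ Sofia ∩ Nikolai: 14:15–14:45.
Bob ∩ Dana ∩ Sofia ∩ Nikolai ∩ Isla: 14:15–14:45.
Windows ≥ 15 min: 14:15–14:45.

14:15–14:45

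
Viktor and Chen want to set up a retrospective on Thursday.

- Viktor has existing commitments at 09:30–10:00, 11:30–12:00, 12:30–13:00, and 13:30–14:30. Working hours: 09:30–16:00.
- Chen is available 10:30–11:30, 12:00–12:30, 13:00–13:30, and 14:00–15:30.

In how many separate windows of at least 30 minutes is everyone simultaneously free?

Viktor free within 09:30–16:00: 10:00–11:30, 12:00–12:30, 13:00–13:30, 14:30–16:00.
Viktor ∩ Chen: 10:30–11:30, 12:00–12:30, 13:00–13:30, 14:30–15:30.
Windows ≥ 30 min: 10:30–11:30, 12:00–12:30, 13:00–13:30, 14:30–15:30.
That's 4 windows.

4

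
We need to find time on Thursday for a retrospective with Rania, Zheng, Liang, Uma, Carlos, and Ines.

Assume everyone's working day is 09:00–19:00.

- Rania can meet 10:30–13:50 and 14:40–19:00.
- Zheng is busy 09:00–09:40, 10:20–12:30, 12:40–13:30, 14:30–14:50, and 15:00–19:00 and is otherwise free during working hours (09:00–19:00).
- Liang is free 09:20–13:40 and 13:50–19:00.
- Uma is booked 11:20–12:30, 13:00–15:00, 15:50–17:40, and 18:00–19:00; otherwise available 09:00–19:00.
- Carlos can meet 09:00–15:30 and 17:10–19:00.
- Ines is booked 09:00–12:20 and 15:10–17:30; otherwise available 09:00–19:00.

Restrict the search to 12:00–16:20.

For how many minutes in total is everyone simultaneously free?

Zheng free within 09:00–19:00: 09:40–10:20, 12:30–12:40, 13:30–14:30, 14:50–15:00.
Uma free within 09:00–19:00: 09:00–11:20, 12:30–13:00, 15:00–15:50, 17:40–18:00.
Ines free within 09:00–19:00: 12:20–15:10, 17:30–19:00.
Rania ∩ Zheng: 12:30–12:40, 13:30–13:50, 14:50–15:00.
Rania ∩ Zheng ∩ Liang: 12:30–12:40, 13:30–13:40, 14:50–15:00.
Rania ∩ Zheng ∩ Liang ∩ Uma: 12:30–12:40.
Rania ∩ Zheng ∩ Liang ∩ Uma ∩ Carlos: 12:30–12:40.
Rania ∩ Zheng ∩ Liang ∩ Uma ∩ Carlos ∩ Ines: 12:30–12:40.
Restricted to 12:00–16:20: 12:30–12:40.
Total common minutes: 10.

10 minutes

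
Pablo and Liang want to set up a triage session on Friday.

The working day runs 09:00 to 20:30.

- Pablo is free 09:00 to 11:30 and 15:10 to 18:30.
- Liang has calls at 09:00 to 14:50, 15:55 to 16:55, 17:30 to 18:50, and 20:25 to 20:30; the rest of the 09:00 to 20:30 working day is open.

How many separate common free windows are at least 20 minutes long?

Liang free within 09:00–20:30: 14:50–15:55, 16:55–17:30, 18:50–20:25.
Pablo ∩ Liang: 15:10–15:55, 16:55–17:30.
Windows ≥ 20 min: 15:10–15:55, 16:55–17:30.
That's 2 windows.

2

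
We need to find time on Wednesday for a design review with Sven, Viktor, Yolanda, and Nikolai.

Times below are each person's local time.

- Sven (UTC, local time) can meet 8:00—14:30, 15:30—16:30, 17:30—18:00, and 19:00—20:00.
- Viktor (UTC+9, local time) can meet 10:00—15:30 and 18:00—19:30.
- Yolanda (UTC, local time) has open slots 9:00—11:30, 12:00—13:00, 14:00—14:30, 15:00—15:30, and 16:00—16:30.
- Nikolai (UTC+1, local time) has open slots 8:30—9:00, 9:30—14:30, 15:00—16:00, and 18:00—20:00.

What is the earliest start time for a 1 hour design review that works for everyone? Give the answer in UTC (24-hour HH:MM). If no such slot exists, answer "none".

09:00

Sven → UTC: 08:00–14:30, 15:30–16:30, 17:30–18:00, 19:00–20:00.
Viktor → UTC: 01:00–06:30, 09:00–10:30.
Yolanda → UTC: 09:00–11:30, 12:00–13:00, 14:00–14:30, 15:00–15:30, 16:00–16:30.
Nikolai → UTC: 07:30–08:00, 08:30–13:30, 14:00–15:00, 17:00–19:00.
Sven ∩ Viktor: 09:00–10:30.
Sven ∩ Viktor ∩ Yolanda: 09:00–10:30.
Sven ∩ Viktor ∩ Yolanda ∩ Nikolai: 09:00–10:30.
Windows ≥ 60 min: 09:00–10:30.
Earliest such window starts at 09:00.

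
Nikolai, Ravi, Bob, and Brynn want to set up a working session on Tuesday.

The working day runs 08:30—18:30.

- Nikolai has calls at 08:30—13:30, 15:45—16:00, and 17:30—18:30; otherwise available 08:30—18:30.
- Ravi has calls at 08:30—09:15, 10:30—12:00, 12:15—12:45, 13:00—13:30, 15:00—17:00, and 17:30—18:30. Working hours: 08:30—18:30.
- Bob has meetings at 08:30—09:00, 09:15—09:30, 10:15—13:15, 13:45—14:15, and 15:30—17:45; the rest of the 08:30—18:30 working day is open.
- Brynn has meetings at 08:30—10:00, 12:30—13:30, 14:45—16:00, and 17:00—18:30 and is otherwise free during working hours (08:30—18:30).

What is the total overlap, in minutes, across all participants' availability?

Nikolai free within 08:30–18:30: 13:30–15:45, 16:00–17:30.
Ravi free within 08:30–18:30: 09:15–10:30, 12:00–12:15, 12:45–13:00, 13:30–15:00, 17:00–17:30.
Bob free within 08:30–18:30: 09:00–09:15, 09:30–10:15, 13:15–13:45, 14:15–15:30, 17:45–18:30.
Brynn free within 08:30–18:30: 10:00–12:30, 13:30–14:45, 16:00–17:00.
Nikolai ∩ Ravi: 13:30–15:00, 17:00–17:30.
Nikolai ∩ Ravi ∩ Bob: 13:30–13:45, 14:15–15:00.
Nikolai ∩ Ravi ∩ Bob ∩ Brynn: 13:30–13:45, 14:15–14:45.
Total common minutes: 15 + 30 = 45.

45 minutes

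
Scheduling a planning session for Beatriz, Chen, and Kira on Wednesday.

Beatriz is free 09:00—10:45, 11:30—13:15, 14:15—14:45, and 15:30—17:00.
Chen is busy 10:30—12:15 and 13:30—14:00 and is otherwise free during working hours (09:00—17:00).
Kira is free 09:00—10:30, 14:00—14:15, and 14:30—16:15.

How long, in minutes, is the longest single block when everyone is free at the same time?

Chen free within 09:00–17:00: 09:00–10:30, 12:15–13:30, 14:00–17:00.
Beatriz ∩ Chen: 09:00–10:30, 12:15–13:15, 14:15–14:45, 15:30–17:00.
Beatriz ∩ Chen ∩ Kira: 09:00–10:30, 14:30–14:45, 15:30–16:15.
Common window lengths: 90, 15, 45 min; longest is 90.

90 minutes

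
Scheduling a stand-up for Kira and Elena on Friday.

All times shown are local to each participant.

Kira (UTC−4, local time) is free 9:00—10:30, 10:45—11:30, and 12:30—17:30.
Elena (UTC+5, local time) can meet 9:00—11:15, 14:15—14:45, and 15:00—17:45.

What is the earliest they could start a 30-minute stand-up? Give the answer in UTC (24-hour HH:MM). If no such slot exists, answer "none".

Kira → UTC: 13:00–14:30, 14:45–15:30, 16:30–21:30.
Elena → UTC: 04:00–06:15, 09:15–09:45, 10:00–12:45.
Kira ∩ Elena: (none).
Windows ≥ 30 min: (none).

none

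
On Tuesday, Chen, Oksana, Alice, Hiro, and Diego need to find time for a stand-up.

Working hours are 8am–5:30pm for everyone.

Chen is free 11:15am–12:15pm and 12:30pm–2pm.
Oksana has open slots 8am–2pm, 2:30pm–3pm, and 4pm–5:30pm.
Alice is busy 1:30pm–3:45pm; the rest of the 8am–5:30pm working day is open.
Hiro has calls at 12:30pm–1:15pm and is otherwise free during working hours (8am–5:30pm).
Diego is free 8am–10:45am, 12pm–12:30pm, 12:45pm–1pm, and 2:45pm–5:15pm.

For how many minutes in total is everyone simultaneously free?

15 minutes

Alice free within 08:00–17:30: 08:00–13:30, 15:45–17:30.
Hiro free within 08:00–17:30: 08:00–12:30, 13:15–17:30.
Chen ∩ Oksana: 11:15–12:15, 12:30–14:00.
Chen ∩ Oksana ∩ Alice: 11:15–12:15, 12:30–13:30.
Chen ∩ Oksana ∩ Alice ∩ Hiro: 11:15–12:15, 13:15–13:30.
Chen ∩ Oksana ∩ Alice ∩ Hiro ∩ Diego: 12:00–12:15.
Total common minutes: 15.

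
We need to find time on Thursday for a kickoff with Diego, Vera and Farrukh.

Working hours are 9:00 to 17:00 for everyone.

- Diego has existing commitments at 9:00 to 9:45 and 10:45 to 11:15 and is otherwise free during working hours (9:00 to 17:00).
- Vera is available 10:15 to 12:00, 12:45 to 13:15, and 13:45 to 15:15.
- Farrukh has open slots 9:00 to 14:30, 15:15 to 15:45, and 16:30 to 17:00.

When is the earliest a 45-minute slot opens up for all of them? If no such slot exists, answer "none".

Diego free within 09:00–17:00: 09:45–10:45, 11:15–17:00.
Diego ∩ Vera: 10:15–10:45, 11:15–12:00, 12:45–13:15, 13:45–15:15.
Diego ∩ Vera ∩ Farrukh: 10:15–10:45, 11:15–12:00, 12:45–13:15, 13:45–14:30.
Windows ≥ 45 min: 11:15–12:00, 13:45–14:30.
Earliest such window starts at 11:15.

11:15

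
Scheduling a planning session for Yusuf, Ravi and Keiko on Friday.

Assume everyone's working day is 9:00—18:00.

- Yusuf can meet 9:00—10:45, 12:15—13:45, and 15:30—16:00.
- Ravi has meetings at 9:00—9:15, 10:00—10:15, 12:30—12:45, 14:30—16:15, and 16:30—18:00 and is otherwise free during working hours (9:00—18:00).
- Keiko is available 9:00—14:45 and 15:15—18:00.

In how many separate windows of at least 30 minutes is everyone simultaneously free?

3

Ravi free within 09:00–18:00: 09:15–10:00, 10:15–12:30, 12:45–14:30, 16:15–16:30.
Yusuf ∩ Ravi: 09:15–10:00, 10:15–10:45, 12:15–12:30, 12:45–13:45.
Yusuf ∩ Ravi ∩ Keiko: 09:15–10:00, 10:15–10:45, 12:15–12:30, 12:45–13:45.
Windows ≥ 30 min: 09:15–10:00, 10:15–10:45, 12:45–13:45.
That's 3 windows.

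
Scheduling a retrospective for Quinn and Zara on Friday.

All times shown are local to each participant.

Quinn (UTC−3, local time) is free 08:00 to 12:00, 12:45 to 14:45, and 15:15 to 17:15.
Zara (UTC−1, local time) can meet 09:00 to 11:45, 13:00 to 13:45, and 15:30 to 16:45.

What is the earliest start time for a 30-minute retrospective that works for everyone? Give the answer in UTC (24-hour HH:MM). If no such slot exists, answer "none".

11:00

Quinn → UTC: 11:00–15:00, 15:45–17:45, 18:15–20:15.
Zara → UTC: 10:00–12:45, 14:00–14:45, 16:30–17:45.
Quinn ∩ Zara: 11:00–12:45, 14:00–14:45, 16:30–17:45.
Windows ≥ 30 min: 11:00–12:45, 14:00–14:45, 16:30–17:45.
Earliest such window starts at 11:00.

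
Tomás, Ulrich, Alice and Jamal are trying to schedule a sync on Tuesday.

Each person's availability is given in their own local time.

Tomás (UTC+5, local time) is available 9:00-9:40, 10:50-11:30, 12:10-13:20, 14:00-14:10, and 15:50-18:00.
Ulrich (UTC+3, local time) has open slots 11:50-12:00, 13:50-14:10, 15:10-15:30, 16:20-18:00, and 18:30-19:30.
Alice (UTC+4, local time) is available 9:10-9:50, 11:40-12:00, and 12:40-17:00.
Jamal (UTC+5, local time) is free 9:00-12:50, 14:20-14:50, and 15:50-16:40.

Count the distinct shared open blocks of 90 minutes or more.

Tomás → UTC: 04:00–04:40, 05:50–06:30, 07:10–08:20, 09:00–09:10, 10:50–13:00.
Ulrich → UTC: 08:50–09:00, 10:50–11:10, 12:10–12:30, 13:20–15:00, 15:30–16:30.
Alice → UTC: 05:10–05:50, 07:40–08:00, 08:40–13:00.
Jamal → UTC: 04:00–07:50, 09:20–09:50, 10:50–11:40.
Tomás ∩ Ulrich: 10:50–11:10, 12:10–12:30.
Tomás ∩ Ulrich ∩ Alice: 10:50–11:10, 12:10–12:30.
Tomás ∩ Ulrich ∩ Alice ∩ Jamal: 10:50–11:10.
Windows ≥ 90 min: (none).
That's 0 windows.

0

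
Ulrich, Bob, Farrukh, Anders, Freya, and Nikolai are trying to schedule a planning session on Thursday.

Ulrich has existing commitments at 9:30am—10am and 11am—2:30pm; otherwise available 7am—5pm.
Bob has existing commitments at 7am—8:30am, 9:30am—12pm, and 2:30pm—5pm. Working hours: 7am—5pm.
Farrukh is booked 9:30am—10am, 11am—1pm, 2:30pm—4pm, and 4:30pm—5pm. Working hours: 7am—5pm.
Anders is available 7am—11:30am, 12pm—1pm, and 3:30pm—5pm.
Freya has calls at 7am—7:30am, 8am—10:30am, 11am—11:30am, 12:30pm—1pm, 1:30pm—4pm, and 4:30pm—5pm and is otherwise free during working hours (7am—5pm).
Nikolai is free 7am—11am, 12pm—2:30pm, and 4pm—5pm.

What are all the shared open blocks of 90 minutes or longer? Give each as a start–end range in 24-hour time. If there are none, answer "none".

Ulrich free within 07:00–17:00: 07:00–09:30, 10:00–11:00, 14:30–17:00.
Bob free within 07:00–17:00: 08:30–09:30, 12:00–14:30.
Farrukh free within 07:00–17:00: 07:00–09:30, 10:00–11:00, 13:00–14:30, 16:00–16:30.
Freya free within 07:00–17:00: 07:30–08:00, 10:30–11:00, 11:30–12:30, 13:00–13:30, 16:00–16:30.
Ulrich ∩ Bob: 08:30–09:30.
Ulrich ∩ Bob ∩ Farrukh: 08:30–09:30.
Ulrich ∩ Bob ∩ Farrukh ∩ Anders: 08:30–09:30.
Ulrich ∩ Bob ∩ Farrukh ∩ Anders ∩ Freya: (none).
Ulrich ∩ Bob ∩ Farrukh ∩ Anders ∩ Freya ∩ Nikolai: (none).
Windows ≥ 90 min: (none).

none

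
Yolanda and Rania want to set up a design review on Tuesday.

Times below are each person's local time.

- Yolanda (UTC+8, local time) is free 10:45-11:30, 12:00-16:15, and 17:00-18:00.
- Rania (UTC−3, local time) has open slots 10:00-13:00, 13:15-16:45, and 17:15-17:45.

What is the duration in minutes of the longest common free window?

0 minutes

Yolanda → UTC: 02:45–03:30, 04:00–08:15, 09:00–10:00.
Rania → UTC: 13:00–16:00, 16:15–19:45, 20:15–20:45.
Yolanda ∩ Rania: (none).
No common window.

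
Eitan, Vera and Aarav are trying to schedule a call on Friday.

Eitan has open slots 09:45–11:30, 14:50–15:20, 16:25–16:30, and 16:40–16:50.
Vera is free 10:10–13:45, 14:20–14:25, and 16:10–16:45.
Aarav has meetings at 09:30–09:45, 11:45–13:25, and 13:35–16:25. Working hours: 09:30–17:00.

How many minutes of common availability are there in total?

90 minutes

Aarav free within 09:30–17:00: 09:45–11:45, 13:25–13:35, 16:25–17:00.
Eitan ∩ Vera: 10:10–11:30, 16:25–16:30, 16:40–16:45.
Eitan ∩ Vera ∩ Aarav: 10:10–11:30, 16:25–16:30, 16:40–16:45.
Total common minutes: 80 + 5 + 5 = 90.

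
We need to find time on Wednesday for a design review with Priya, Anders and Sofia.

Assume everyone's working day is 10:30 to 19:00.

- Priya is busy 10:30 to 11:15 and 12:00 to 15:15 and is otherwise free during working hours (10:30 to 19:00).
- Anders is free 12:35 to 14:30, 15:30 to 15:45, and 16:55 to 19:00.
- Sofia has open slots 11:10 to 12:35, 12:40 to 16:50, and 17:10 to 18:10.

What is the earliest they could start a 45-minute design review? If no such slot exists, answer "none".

17:10

Priya free within 10:30–19:00: 11:15–12:00, 15:15–19:00.
Priya ∩ Anders: 15:30–15:45, 16:55–19:00.
Priya ∩ Anders ∩ Sofia: 15:30–15:45, 17:10–18:10.
Windows ≥ 45 min: 17:10–18:10.
Earliest such window starts at 17:10.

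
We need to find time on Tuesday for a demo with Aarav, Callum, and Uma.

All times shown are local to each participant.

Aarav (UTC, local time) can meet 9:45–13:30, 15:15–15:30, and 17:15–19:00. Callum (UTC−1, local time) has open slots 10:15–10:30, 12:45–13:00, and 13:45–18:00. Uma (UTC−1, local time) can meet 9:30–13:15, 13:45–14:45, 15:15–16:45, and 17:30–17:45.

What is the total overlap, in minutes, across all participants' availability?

75 minutes

Aarav → UTC: 09:45–13:30, 15:15–15:30, 17:15–19:00.
Callum → UTC: 11:15–11:30, 13:45–14:00, 14:45–19:00.
Uma → UTC: 10:30–14:15, 14:45–15:45, 16:15–17:45, 18:30–18:45.
Aarav ∩ Callum: 11:15–11:30, 15:15–15:30, 17:15–19:00.
Aarav ∩ Callum ∩ Uma: 11:15–11:30, 15:15–15:30, 17:15–17:45, 18:30–18:45.
Total common minutes: 15 + 15 + 30 + 15 = 75.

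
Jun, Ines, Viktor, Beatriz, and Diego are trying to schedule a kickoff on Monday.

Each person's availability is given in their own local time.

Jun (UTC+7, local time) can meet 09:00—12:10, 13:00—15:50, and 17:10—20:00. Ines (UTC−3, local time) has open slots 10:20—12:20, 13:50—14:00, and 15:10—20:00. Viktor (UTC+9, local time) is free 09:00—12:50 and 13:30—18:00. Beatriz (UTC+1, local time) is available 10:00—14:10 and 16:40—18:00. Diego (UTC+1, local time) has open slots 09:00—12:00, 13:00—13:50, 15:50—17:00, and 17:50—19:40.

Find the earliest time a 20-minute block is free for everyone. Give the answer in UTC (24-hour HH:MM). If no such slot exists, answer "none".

Jun → UTC: 02:00–05:10, 06:00–08:50, 10:10–13:00.
Ines → UTC: 13:20–15:20, 16:50–17:00, 18:10–23:00.
Viktor → UTC: 00:00–03:50, 04:30–09:00.
Beatriz → UTC: 09:00–13:10, 15:40–17:00.
Diego → UTC: 08:00–11:00, 12:00–12:50, 14:50–16:00, 16:50–18:40.
Jun ∩ Ines: (none).
Jun ∩ Ines ∩ Viktor: (none).
Jun ∩ Ines ∩ Viktor ∩ Beatriz: (none).
Jun ∩ Ines ∩ Viktor ∩ Beatriz ∩ Diego: (none).
Windows ≥ 20 min: (none).

none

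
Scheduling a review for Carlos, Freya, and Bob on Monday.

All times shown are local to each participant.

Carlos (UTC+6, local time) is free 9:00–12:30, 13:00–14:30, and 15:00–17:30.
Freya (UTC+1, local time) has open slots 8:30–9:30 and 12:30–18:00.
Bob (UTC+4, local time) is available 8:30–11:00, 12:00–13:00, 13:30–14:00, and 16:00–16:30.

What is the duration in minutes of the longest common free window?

Carlos → UTC: 03:00–06:30, 07:00–08:30, 09:00–11:30.
Freya → UTC: 07:30–08:30, 11:30–17:00.
Bob → UTC: 04:30–07:00, 08:00–09:00, 09:30–10:00, 12:00–12:30.
Carlos ∩ Freya: 07:30–08:30.
Carlos ∩ Freya ∩ Bob: 08:00–08:30.
Single common window of 30 minutes.

30 minutes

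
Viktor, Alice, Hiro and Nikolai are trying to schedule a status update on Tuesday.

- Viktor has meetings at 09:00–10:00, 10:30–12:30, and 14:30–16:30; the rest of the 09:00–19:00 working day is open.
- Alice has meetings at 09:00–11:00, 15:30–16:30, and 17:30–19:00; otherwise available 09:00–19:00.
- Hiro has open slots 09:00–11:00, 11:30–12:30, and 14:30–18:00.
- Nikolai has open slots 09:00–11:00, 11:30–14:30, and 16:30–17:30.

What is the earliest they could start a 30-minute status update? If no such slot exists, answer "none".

Viktor free within 09:00–19:00: 10:00–10:30, 12:30–14:30, 16:30–19:00.
Alice free within 09:00–19:00: 11:00–15:30, 16:30–17:30.
Viktor ∩ Alice: 12:30–14:30, 16:30–17:30.
Viktor ∩ Alice ∩ Hiro: 16:30–17:30.
Viktor ∩ Alice ∩ Hiro ∩ Nikolai: 16:30–17:30.
Windows ≥ 30 min: 16:30–17:30.
Earliest such window starts at 16:30.

16:30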